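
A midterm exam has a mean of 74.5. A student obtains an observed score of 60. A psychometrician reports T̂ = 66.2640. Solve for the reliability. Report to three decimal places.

T̂ = ρX + (1 − ρ)μ  ⇒  T̂ − μ = ρ(X − μ)
ρ = (T̂ − μ)/(X − μ) = (66.2640 − 74.5) / (60 − 74.5) = -8.2360 / -14.5 = 0.56800

0.568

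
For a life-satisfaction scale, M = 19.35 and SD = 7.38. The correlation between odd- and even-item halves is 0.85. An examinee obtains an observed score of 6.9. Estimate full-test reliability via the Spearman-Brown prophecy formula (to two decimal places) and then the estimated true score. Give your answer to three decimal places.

Spearman-Brown: ρ = 2r/(1 + r) = 2(0.85)/(1 + 0.85) = 1.700/1.85 = 0.9189 → 0.92
Kelley's formula gives T̂ = 0.92·6.9 + 0.08·19.35 = 6.348 + 1.5480 = 7.8960.

7.896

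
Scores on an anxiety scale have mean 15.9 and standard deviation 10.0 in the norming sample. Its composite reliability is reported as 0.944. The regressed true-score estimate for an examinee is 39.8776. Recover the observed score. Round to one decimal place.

T̂ = ρX + (1 − ρ)μ  ⇒  X = (T̂ − (1 − ρ)μ) / ρ
X = (39.8776 − 0.056 × 15.9) / 0.944 = (39.8776 − 0.8904) / 0.944 = 38.9872 / 0.944 = 41.300

41.3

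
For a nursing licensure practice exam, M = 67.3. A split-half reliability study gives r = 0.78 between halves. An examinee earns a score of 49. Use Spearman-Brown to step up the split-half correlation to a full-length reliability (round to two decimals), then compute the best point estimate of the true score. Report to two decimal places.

51.20

Spearman-Brown: ρ = 2r/(1 + r) = 2(0.78)/(1 + 0.78) = 1.560/1.78 = 0.8764 → 0.88
Weight the observed score by reliability and the mean by (1 − reliability): T̂ = 0.88·49 + 0.12·67.3 = 43.12 + 8.076 = 51.196.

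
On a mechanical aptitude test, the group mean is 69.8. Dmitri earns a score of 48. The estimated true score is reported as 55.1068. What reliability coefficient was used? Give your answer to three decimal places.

0.674

T̂ = ρX + (1 − ρ)μ  ⇒  T̂ − μ = ρ(X − μ)
ρ = (T̂ − μ)/(X − μ) = (55.1068 − 69.8) / (48 − 69.8) = -14.6932 / -21.8 = 0.67400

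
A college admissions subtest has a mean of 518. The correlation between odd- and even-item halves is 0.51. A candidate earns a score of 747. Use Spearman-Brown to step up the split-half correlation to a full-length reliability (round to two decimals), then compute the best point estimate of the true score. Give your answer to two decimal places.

Spearman-Brown: ρ = 2r/(1 + r) = 2(0.51)/(1 + 0.51) = 1.020/1.51 = 0.6755 → 0.68
T̂ = ρX + (1 − ρ)μ
  = 0.68 × 747 + 0.32 × 518
  = 507.96 + 165.76
  = 673.720
  ≈ 673.72

673.72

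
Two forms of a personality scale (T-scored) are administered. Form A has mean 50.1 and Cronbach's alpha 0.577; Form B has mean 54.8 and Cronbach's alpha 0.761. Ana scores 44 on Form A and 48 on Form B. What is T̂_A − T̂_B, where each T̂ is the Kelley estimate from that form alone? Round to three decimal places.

-3.045

T̂_A = 0.577(44) + 0.423(50.1) = 46.58030
T̂_B = 0.761(48) + 0.239(54.8) = 49.62520
T̂_A − T̂_B = -3.04490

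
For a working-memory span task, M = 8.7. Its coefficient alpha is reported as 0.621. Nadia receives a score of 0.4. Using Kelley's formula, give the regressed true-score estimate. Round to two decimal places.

3.55

T̂ = ρX + (1 − ρ)μ
  = 0.621 × 0.4 + 0.379 × 8.7
  = 0.2484 + 3.2973
  = 3.546
  ≈ 3.55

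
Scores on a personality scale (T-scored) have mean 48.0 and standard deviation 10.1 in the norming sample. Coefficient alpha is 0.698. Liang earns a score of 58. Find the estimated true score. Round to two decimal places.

T̂ = ρX + (1 − ρ)μ
  = 0.698 × 58 + 0.302 × 48.0
  = 40.484 + 14.4960
  = 54.980
  ≈ 54.98

54.98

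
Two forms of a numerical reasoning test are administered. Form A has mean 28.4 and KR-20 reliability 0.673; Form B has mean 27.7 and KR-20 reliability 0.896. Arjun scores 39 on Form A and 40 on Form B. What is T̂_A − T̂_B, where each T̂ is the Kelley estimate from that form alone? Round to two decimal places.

T̂_A = 0.673(39) + 0.327(28.4) = 35.5338
T̂_B = 0.896(40) + 0.104(27.7) = 38.7208
T̂_A − T̂_B = -3.1870

-3.19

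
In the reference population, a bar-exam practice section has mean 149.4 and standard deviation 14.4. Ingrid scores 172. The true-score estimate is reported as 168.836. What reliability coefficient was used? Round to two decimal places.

T̂ = ρX + (1 − ρ)μ  ⇒  T̂ − μ = ρ(X − μ)
ρ = (T̂ − μ)/(X − μ) = (168.836 − 149.4) / (172 − 149.4) = 19.436 / 22.6 = 0.8600

0.86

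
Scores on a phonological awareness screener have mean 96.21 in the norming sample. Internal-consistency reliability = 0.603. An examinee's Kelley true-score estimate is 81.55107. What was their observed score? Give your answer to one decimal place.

71.9

T̂ = ρX + (1 − ρ)μ  ⇒  X = (T̂ − (1 − ρ)μ) / ρ
X = (81.55107 − 0.397 × 96.21) / 0.603 = (81.55107 − 38.19537) / 0.603 = 43.35570 / 0.603 = 71.900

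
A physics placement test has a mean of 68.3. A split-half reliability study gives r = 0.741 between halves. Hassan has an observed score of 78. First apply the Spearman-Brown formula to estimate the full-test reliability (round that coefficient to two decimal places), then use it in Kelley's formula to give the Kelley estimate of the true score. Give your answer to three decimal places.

Spearman-Brown: ρ = 2r/(1 + r) = 2(0.741)/(1 + 0.741) = 1.4820/1.741 = 0.8512 → 0.85
T̂ = 0.85(78) + 0.15(68.3) = 66.30 + 10.245 = 76.5450 → 76.545

76.545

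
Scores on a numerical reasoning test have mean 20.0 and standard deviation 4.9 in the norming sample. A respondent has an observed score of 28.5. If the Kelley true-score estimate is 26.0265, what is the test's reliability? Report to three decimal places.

0.709

T̂ = ρX + (1 − ρ)μ  ⇒  T̂ − μ = ρ(X − μ)
ρ = (T̂ − μ)/(X − μ) = (26.0265 − 20.0) / (28.5 − 20.0) = 6.0265 / 8.5 = 0.70900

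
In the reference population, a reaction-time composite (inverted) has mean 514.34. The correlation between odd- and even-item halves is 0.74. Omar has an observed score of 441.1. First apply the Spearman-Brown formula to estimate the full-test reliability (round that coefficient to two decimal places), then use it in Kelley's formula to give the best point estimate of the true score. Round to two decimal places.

452.09

Spearman-Brown: ρ = 2r/(1 + r) = 2(0.74)/(1 + 0.74) = 1.480/1.74 = 0.8506 → 0.85
T̂ = 0.85(441.1) + 0.15(514.34) = 374.935 + 77.1510 = 452.086 → 452.09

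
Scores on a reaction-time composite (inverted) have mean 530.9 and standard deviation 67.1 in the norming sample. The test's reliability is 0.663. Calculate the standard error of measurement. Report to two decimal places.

SEM = SD · √(1 − ρ) = 67.1 × √0.337 = 67.1 × 0.5805 = 38.953

38.95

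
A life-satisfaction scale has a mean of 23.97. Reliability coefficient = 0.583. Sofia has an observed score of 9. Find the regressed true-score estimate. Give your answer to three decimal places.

15.242

Regress the observed score toward the mean by the unreliability: T̂ = 0.583·9 + 0.417·23.97 = 5.247 + 9.99549 = 15.2425.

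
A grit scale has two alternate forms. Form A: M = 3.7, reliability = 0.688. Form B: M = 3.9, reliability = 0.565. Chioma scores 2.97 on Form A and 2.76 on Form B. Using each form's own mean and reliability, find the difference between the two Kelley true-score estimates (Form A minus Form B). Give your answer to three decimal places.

T̂_A = 0.688(2.97) + 0.312(3.7) = 3.19776
T̂_B = 0.565(2.76) + 0.435(3.9) = 3.25590
T̂_A − T̂_B = -0.05814

-0.058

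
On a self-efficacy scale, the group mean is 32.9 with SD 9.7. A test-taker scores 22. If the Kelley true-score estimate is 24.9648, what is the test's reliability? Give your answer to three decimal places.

T̂ = ρX + (1 − ρ)μ  ⇒  T̂ − μ = ρ(X − μ)
ρ = (T̂ − μ)/(X − μ) = (24.9648 − 32.9) / (22 − 32.9) = -7.9352 / -10.9 = 0.72800

0.728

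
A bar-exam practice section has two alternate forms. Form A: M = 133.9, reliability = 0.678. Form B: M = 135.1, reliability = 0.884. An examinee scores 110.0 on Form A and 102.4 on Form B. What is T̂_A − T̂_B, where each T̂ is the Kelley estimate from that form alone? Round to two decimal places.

11.50

T̂_A = 0.678(110.0) + 0.322(133.9) = 117.6958
T̂_B = 0.884(102.4) + 0.116(135.1) = 106.1932
T̂_A − T̂_B = 11.5026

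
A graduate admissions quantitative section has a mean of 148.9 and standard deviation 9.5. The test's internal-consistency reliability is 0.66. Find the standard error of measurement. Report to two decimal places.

5.54

SEM = SD · √(1 − ρ) = 9.5 × √0.34 = 9.5 × 0.5831 = 5.539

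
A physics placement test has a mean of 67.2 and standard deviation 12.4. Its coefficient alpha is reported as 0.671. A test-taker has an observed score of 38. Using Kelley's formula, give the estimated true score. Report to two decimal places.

T̂ = 0.671(38) + 0.329(67.2) = 25.498 + 22.1088 = 47.607 → 47.61

47.61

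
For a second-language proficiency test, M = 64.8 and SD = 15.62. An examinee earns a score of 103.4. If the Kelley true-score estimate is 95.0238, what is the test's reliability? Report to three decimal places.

T̂ = ρX + (1 − ρ)μ  ⇒  T̂ − μ = ρ(X − μ)
ρ = (T̂ − μ)/(X − μ) = (95.0238 − 64.8) / (103.4 − 64.8) = 30.2238 / 38.6 = 0.78300

0.783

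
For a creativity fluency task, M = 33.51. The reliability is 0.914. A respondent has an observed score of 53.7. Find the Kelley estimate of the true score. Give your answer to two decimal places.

51.96

Kelley's formula gives T̂ = 0.914·53.7 + 0.086·33.51 = 49.0818 + 2.88186 = 51.964.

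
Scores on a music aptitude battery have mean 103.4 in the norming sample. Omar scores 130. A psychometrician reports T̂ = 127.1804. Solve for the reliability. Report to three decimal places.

T̂ = ρX + (1 − ρ)μ  ⇒  T̂ − μ = ρ(X − μ)
ρ = (T̂ − μ)/(X − μ) = (127.1804 − 103.4) / (130 − 103.4) = 23.7804 / 26.6 = 0.89400

0.894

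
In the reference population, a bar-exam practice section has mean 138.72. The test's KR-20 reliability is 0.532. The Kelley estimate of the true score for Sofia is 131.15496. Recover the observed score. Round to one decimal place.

T̂ = ρX + (1 − ρ)μ  ⇒  X = (T̂ − (1 − ρ)μ) / ρ
X = (131.15496 − 0.468 × 138.72) / 0.532 = (131.15496 − 64.92096) / 0.532 = 66.23400 / 0.532 = 124.500

124.5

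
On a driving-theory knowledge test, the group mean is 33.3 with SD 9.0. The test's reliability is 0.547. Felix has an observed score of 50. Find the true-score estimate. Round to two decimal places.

T̂ = 0.547(50) + 0.453(33.3) = 27.350 + 15.0849 = 42.435 → 42.43

42.43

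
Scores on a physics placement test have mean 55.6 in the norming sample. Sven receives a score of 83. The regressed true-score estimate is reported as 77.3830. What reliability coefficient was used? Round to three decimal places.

T̂ = ρX + (1 − ρ)μ  ⇒  T̂ − μ = ρ(X − μ)
ρ = (T̂ − μ)/(X − μ) = (77.3830 − 55.6) / (83 − 55.6) = 21.7830 / 27.4 = 0.79500

0.795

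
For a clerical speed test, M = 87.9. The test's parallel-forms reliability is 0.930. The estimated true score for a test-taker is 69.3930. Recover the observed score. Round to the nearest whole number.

68

T̂ = ρX + (1 − ρ)μ  ⇒  X = (T̂ − (1 − ρ)μ) / ρ
X = (69.3930 − 0.070 × 87.9) / 0.930 = (69.3930 − 6.1530) / 0.930 = 63.2400 / 0.930 = 68.00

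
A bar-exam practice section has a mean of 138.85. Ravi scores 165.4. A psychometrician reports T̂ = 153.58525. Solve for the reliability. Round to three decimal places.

0.555

T̂ = ρX + (1 − ρ)μ  ⇒  T̂ − μ = ρ(X − μ)
ρ = (T̂ − μ)/(X − μ) = (153.58525 − 138.85) / (165.4 − 138.85) = 14.73525 / 26.55 = 0.55500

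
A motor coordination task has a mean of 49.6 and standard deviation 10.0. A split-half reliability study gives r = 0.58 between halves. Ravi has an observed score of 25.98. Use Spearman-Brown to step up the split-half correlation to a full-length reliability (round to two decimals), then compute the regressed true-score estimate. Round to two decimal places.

Spearman-Brown: ρ = 2r/(1 + r) = 2(0.58)/(1 + 0.58) = 1.160/1.58 = 0.7342 → 0.73
T̂ = 0.73(25.98) + 0.27(49.6) = 18.9654 + 13.392 = 32.357 → 32.36

32.36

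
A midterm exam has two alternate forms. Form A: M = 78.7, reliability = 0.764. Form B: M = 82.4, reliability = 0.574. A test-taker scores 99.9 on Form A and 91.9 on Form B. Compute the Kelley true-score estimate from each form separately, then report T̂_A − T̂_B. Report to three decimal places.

7.044

T̂_A = 0.764(99.9) + 0.236(78.7) = 94.89680
T̂_B = 0.574(91.9) + 0.426(82.4) = 87.85300
T̂_A − T̂_B = 7.04380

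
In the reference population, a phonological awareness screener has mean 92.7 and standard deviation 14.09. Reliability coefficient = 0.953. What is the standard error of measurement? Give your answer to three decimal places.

3.055

SEM = SD · √(1 − ρ) = 14.09 × √0.047 = 14.09 × 0.2168 = 3.0546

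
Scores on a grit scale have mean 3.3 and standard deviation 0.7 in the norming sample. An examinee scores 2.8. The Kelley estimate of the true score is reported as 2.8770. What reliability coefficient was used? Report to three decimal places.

0.846

T̂ = ρX + (1 − ρ)μ  ⇒  T̂ − μ = ρ(X − μ)
ρ = (T̂ − μ)/(X − μ) = (2.8770 − 3.3) / (2.8 − 3.3) = -0.4230 / -0.5 = 0.84600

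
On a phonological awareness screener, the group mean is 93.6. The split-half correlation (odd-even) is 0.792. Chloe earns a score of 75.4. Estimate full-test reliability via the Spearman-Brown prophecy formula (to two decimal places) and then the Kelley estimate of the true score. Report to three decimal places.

Spearman-Brown: ρ = 2r/(1 + r) = 2(0.792)/(1 + 0.792) = 1.5840/1.792 = 0.8839 → 0.88
T̂ = 0.88(75.4) + 0.12(93.6) = 66.352 + 11.232 = 77.5840 → 77.584

77.584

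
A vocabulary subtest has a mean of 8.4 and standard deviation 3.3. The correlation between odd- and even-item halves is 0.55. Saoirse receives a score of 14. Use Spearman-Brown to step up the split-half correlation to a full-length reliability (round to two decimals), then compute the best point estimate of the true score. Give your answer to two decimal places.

Spearman-Brown: ρ = 2r/(1 + r) = 2(0.55)/(1 + 0.55) = 1.100/1.55 = 0.7097 → 0.71
T̂ = ρX + (1 − ρ)μ
  = 0.71 × 14 + 0.29 × 8.4
  = 9.94 + 2.436
  = 12.376
  ≈ 12.38

12.38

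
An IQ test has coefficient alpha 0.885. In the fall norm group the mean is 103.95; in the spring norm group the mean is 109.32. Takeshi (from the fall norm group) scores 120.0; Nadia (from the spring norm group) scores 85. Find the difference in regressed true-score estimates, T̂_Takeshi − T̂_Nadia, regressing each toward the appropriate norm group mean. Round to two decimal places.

T̂_Takeshi = 0.885(120.0) + 0.115(103.95) = 118.1543
T̂_Nadia = 0.885(85) + 0.115(109.32) = 87.7968
Difference = 118.1543 − 87.7968 = 30.3575

30.36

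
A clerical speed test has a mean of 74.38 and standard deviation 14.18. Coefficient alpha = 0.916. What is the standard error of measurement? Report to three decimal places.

SEM = SD · √(1 − ρ) = 14.18 × √0.084 = 14.18 × 0.2898 = 4.1098

4.110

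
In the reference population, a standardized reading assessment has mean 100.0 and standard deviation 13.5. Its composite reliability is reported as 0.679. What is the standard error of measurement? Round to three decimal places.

7.649

SEM = SD · √(1 − ρ) = 13.5 × √0.321 = 13.5 × 0.5666 = 7.6487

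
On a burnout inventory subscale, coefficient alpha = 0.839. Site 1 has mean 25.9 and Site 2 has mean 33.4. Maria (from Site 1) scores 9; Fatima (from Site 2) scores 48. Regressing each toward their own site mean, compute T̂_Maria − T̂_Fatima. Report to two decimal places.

-33.93

T̂_Maria = 0.839(9) + 0.161(25.9) = 11.7209
T̂_Fatima = 0.839(48) + 0.161(33.4) = 45.6494
Difference = 11.7209 − 45.6494 = -33.9285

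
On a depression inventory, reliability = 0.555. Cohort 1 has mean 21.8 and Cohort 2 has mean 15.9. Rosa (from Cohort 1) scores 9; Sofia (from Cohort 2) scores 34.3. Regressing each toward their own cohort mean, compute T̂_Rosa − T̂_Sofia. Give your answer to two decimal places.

T̂_Rosa = 0.555(9) + 0.445(21.8) = 14.6960
T̂_Sofia = 0.555(34.3) + 0.445(15.9) = 26.1120
Difference = 14.6960 − 26.1120 = -11.4160

-11.42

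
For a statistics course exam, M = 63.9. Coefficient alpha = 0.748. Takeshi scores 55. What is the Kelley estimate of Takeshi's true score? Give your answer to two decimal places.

57.24

Regress the observed score toward the mean by the unreliability: T̂ = 0.748·55 + 0.252·63.9 = 41.140 + 16.1028 = 57.243.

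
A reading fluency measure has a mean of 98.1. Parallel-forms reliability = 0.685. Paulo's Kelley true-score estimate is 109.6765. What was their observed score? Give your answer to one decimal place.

115.0

T̂ = ρX + (1 − ρ)μ  ⇒  X = (T̂ − (1 − ρ)μ) / ρ
X = (109.6765 − 0.315 × 98.1) / 0.685 = (109.6765 − 30.9015) / 0.685 = 78.7750 / 0.685 = 115.000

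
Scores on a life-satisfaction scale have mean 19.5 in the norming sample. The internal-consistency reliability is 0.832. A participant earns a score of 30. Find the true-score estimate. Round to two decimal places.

Kelley's formula gives T̂ = 0.832·30 + 0.168·19.5 = 24.960 + 3.2760 = 28.236.

28.24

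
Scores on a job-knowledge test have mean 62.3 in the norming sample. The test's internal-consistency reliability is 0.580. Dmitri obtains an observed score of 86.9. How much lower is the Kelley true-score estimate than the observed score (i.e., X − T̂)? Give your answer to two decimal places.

10.33

Weight the observed score by reliability and the mean by (1 − reliability): T̂ = 0.580·86.9 + 0.420·62.3 = 50.4020 + 26.1660 = 76.5680.
X − T̂ = 86.9 − 76.568 = 10.332 → 10.33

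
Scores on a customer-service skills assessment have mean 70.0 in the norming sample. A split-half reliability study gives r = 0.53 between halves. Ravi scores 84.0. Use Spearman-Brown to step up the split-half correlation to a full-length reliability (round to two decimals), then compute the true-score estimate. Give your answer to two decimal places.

79.66

Spearman-Brown: ρ = 2r/(1 + r) = 2(0.53)/(1 + 0.53) = 1.060/1.53 = 0.6928 → 0.69
T̂ = ρX + (1 − ρ)μ
  = 0.69 × 84.0 + 0.31 × 70.0
  = 57.960 + 21.700
  = 79.660
  ≈ 79.66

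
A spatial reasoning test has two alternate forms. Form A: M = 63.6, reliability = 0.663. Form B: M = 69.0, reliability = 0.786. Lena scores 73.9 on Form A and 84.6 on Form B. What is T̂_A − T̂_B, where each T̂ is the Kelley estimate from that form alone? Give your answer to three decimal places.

T̂_A = 0.663(73.9) + 0.337(63.6) = 70.42890
T̂_B = 0.786(84.6) + 0.214(69.0) = 81.26160
T̂_A − T̂_B = -10.83270

-10.833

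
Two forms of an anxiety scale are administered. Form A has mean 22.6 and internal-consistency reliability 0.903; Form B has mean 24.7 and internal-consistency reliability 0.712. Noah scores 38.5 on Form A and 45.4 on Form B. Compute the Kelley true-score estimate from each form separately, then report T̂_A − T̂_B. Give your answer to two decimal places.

-2.48

T̂_A = 0.903(38.5) + 0.097(22.6) = 36.9577
T̂_B = 0.712(45.4) + 0.288(24.7) = 39.4384
T̂_A − T̂_B = -2.4807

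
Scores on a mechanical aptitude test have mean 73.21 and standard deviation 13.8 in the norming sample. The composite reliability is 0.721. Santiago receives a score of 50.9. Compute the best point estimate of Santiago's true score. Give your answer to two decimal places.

Weight the observed score by reliability and the mean by (1 − reliability): T̂ = 0.721·50.9 + 0.279·73.21 = 36.6989 + 20.42559 = 57.124.

57.12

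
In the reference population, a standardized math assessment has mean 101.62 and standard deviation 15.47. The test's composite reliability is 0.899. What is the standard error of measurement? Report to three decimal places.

SEM = SD · √(1 − ρ) = 15.47 × √0.101 = 15.47 × 0.3178 = 4.9164

4.916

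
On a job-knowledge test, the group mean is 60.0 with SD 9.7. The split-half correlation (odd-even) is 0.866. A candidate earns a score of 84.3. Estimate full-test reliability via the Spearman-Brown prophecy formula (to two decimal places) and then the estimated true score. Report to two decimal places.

82.60

Spearman-Brown: ρ = 2r/(1 + r) = 2(0.866)/(1 + 0.866) = 1.7320/1.866 = 0.9282 → 0.93
Weight the observed score by reliability and the mean by (1 − reliability): T̂ = 0.93·84.3 + 0.07·60.0 = 78.399 + 4.200 = 82.599.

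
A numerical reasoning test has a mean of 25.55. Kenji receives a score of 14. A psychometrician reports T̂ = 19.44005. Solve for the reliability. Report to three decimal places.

T̂ = ρX + (1 − ρ)μ  ⇒  T̂ − μ = ρ(X − μ)
ρ = (T̂ − μ)/(X − μ) = (19.44005 − 25.55) / (14 − 25.55) = -6.10995 / -11.55 = 0.52900

0.529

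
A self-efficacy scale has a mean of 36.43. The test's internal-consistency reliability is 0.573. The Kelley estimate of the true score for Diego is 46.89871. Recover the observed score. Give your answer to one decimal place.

54.7

T̂ = ρX + (1 − ρ)μ  ⇒  X = (T̂ − (1 − ρ)μ) / ρ
X = (46.89871 − 0.427 × 36.43) / 0.573 = (46.89871 − 15.55561) / 0.573 = 31.34310 / 0.573 = 54.700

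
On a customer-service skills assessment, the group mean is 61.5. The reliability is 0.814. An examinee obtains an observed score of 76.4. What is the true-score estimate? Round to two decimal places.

T̂ = ρX + (1 − ρ)μ
  = 0.814 × 76.4 + 0.186 × 61.5
  = 62.1896 + 11.4390
  = 73.629
  ≈ 73.63

73.63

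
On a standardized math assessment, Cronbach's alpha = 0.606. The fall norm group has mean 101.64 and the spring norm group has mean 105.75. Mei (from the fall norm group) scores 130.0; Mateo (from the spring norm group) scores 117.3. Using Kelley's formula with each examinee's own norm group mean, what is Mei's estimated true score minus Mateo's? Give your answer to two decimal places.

6.08

T̂_Mei = 0.606(130.0) + 0.394(101.64) = 118.8262
T̂_Mateo = 0.606(117.3) + 0.394(105.75) = 112.7493
Difference = 118.8262 − 112.7493 = 6.0769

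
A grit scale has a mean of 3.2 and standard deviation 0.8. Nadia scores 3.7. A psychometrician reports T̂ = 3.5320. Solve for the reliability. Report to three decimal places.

T̂ = ρX + (1 − ρ)μ  ⇒  T̂ − μ = ρ(X − μ)
ρ = (T̂ − μ)/(X − μ) = (3.5320 − 3.2) / (3.7 − 3.2) = 0.3320 / 0.5 = 0.66400

0.664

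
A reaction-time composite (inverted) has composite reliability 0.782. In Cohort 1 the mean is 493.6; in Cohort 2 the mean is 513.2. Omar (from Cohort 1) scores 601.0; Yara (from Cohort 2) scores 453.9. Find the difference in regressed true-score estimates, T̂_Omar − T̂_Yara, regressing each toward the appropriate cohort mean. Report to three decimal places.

T̂_Omar = 0.782(601.0) + 0.218(493.6) = 577.58680
T̂_Yara = 0.782(453.9) + 0.218(513.2) = 466.82740
Difference = 577.58680 − 466.82740 = 110.75940

110.759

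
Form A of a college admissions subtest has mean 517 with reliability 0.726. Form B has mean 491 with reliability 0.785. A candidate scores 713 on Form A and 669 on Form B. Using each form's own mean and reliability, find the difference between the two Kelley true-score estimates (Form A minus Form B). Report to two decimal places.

28.57

T̂_A = 0.726(713) + 0.274(517) = 659.2960
T̂_B = 0.785(669) + 0.215(491) = 630.7300
T̂_A − T̂_B = 28.5660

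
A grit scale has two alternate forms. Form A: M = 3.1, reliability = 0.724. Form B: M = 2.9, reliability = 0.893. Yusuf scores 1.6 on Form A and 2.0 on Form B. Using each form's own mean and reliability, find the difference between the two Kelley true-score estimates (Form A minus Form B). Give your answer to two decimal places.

-0.08

T̂_A = 0.724(1.6) + 0.276(3.1) = 2.0140
T̂_B = 0.893(2.0) + 0.107(2.9) = 2.0963
T̂_A − T̂_B = -0.0823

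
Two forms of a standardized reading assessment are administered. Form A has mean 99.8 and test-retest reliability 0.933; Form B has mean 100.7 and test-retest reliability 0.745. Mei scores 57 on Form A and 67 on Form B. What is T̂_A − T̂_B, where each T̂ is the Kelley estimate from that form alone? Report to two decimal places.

-15.73

T̂_A = 0.933(57) + 0.067(99.8) = 59.8676
T̂_B = 0.745(67) + 0.255(100.7) = 75.5935
T̂_A − T̂_B = -15.7259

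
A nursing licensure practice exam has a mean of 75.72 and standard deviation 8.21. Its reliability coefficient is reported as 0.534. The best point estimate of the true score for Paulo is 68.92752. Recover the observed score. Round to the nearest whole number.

T̂ = ρX + (1 − ρ)μ  ⇒  X = (T̂ − (1 − ρ)μ) / ρ
X = (68.92752 − 0.466 × 75.72) / 0.534 = (68.92752 − 35.28552) / 0.534 = 33.64200 / 0.534 = 63.00

63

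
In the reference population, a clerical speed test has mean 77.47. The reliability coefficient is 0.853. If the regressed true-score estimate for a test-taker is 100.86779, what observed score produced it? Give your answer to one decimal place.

T̂ = ρX + (1 − ρ)μ  ⇒  X = (T̂ − (1 − ρ)μ) / ρ
X = (100.86779 − 0.147 × 77.47) / 0.853 = (100.86779 − 11.38809) / 0.853 = 89.47970 / 0.853 = 104.900

104.9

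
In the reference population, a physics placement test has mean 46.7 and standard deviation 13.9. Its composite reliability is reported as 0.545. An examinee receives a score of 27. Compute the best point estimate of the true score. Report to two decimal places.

35.96

T̂ = ρX + (1 − ρ)μ
  = 0.545 × 27 + 0.455 × 46.7
  = 14.715 + 21.2485
  = 35.964
  ≈ 35.96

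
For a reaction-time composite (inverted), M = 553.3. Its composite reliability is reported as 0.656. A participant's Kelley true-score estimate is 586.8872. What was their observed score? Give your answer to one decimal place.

T̂ = ρX + (1 − ρ)μ  ⇒  X = (T̂ − (1 − ρ)μ) / ρ
X = (586.8872 − 0.344 × 553.3) / 0.656 = (586.8872 − 190.3352) / 0.656 = 396.5520 / 0.656 = 604.500

604.5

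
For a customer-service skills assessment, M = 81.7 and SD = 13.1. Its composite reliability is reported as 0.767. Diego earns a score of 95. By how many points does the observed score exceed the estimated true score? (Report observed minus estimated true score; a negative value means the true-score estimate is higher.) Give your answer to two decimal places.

3.10

Weight the observed score by reliability and the mean by (1 − reliability): T̂ = 0.767·95 + 0.233·81.7 = 72.865 + 19.0361 = 91.9011.
X − T̂ = 95 − 91.901 = 3.099 → 3.10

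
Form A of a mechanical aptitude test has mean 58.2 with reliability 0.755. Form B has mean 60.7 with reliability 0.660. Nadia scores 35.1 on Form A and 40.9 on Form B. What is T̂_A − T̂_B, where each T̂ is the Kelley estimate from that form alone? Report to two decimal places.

T̂_A = 0.755(35.1) + 0.245(58.2) = 40.7595
T̂_B = 0.660(40.9) + 0.340(60.7) = 47.6320
T̂_A − T̂_B = -6.8725

-6.87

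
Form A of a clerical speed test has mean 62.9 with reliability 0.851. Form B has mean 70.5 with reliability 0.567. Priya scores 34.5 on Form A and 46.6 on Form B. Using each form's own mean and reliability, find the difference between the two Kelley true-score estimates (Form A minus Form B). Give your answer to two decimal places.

T̂_A = 0.851(34.5) + 0.149(62.9) = 38.7316
T̂_B = 0.567(46.6) + 0.433(70.5) = 56.9487
T̂_A − T̂_B = -18.2171

-18.22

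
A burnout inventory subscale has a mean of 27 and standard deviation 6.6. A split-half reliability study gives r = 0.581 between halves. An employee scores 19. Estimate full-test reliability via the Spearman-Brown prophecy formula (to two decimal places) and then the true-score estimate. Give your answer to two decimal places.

Spearman-Brown: ρ = 2r/(1 + r) = 2(0.581)/(1 + 0.581) = 1.1620/1.581 = 0.7350 → 0.73
T̂ = ρX + (1 − ρ)μ
  = 0.73 × 19 + 0.27 × 27
  = 13.87 + 7.29
  = 21.160
  ≈ 21.16

21.16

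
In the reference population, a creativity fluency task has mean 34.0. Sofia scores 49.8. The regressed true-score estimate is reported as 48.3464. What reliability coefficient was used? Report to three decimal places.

T̂ = ρX + (1 − ρ)μ  ⇒  T̂ − μ = ρ(X − μ)
ρ = (T̂ − μ)/(X − μ) = (48.3464 − 34.0) / (49.8 − 34.0) = 14.3464 / 15.8 = 0.90800

0.908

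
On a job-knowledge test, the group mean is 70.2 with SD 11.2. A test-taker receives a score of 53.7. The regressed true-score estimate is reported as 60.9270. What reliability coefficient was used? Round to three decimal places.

0.562

T̂ = ρX + (1 − ρ)μ  ⇒  T̂ − μ = ρ(X − μ)
ρ = (T̂ − μ)/(X − μ) = (60.9270 − 70.2) / (53.7 − 70.2) = -9.2730 / -16.5 = 0.56200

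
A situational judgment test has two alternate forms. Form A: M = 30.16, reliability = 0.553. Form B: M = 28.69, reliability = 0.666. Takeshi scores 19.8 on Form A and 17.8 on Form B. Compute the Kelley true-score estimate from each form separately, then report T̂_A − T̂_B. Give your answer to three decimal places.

2.994

T̂_A = 0.553(19.8) + 0.447(30.16) = 24.43092
T̂_B = 0.666(17.8) + 0.334(28.69) = 21.43726
T̂_A − T̂_B = 2.99366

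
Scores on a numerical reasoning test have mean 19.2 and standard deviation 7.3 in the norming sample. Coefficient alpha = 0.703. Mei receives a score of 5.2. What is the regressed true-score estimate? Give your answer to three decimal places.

9.358

Kelley's formula gives T̂ = 0.703·5.2 + 0.297·19.2 = 3.6556 + 5.7024 = 9.3580.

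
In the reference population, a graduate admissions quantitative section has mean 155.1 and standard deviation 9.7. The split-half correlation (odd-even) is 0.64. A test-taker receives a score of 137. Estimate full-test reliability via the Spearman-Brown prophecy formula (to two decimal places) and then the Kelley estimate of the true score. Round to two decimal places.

Spearman-Brown: ρ = 2r/(1 + r) = 2(0.64)/(1 + 0.64) = 1.280/1.64 = 0.7805 → 0.78
T̂ = ρX + (1 − ρ)μ
  = 0.78 × 137 + 0.22 × 155.1
  = 106.86 + 34.122
  = 140.982
  ≈ 140.98

140.98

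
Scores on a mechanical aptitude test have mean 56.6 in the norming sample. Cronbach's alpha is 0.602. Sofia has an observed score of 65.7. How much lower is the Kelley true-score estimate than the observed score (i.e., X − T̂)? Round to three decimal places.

3.622

T̂ = ρX + (1 − ρ)μ
  = 0.602 × 65.7 + 0.398 × 56.6
  = 39.5514 + 22.5268
  = 62.07820
  ≈ 62.0782
X − T̂ = 65.7 − 62.0782 = 3.6218 → 3.622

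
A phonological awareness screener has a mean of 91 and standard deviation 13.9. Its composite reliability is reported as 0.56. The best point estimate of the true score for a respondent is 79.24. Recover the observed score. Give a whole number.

70

T̂ = ρX + (1 − ρ)μ  ⇒  X = (T̂ − (1 − ρ)μ) / ρ
X = (79.24 − 0.44 × 91) / 0.56 = (79.24 − 40.04) / 0.56 = 39.20 / 0.56 = 70.00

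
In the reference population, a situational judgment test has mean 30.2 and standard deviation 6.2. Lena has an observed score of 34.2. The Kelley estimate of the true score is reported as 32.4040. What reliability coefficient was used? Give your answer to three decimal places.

0.551

T̂ = ρX + (1 − ρ)μ  ⇒  T̂ − μ = ρ(X − μ)
ρ = (T̂ − μ)/(X − μ) = (32.4040 − 30.2) / (34.2 − 30.2) = 2.2040 / 4.0 = 0.55100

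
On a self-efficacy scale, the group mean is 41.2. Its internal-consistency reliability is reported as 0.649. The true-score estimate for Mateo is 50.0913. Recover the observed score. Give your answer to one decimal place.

54.9

T̂ = ρX + (1 − ρ)μ  ⇒  X = (T̂ − (1 − ρ)μ) / ρ
X = (50.0913 − 0.351 × 41.2) / 0.649 = (50.0913 − 14.4612) / 0.649 = 35.6301 / 0.649 = 54.900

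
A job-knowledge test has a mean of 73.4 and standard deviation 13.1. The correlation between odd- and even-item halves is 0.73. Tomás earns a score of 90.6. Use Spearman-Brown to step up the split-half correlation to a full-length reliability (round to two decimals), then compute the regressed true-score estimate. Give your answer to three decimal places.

87.848

Spearman-Brown: ρ = 2r/(1 + r) = 2(0.73)/(1 + 0.73) = 1.460/1.73 = 0.8439 → 0.84
Regress the observed score toward the mean by the unreliability: T̂ = 0.84·90.6 + 0.16·73.4 = 76.104 + 11.744 = 87.8480.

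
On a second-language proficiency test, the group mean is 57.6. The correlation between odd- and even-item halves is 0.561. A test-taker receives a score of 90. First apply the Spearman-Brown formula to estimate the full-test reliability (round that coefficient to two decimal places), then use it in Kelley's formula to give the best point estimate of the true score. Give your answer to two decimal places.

80.93

Spearman-Brown: ρ = 2r/(1 + r) = 2(0.561)/(1 + 0.561) = 1.1220/1.561 = 0.7188 → 0.72
T̂ = ρX + (1 − ρ)μ
  = 0.72 × 90 + 0.28 × 57.6
  = 64.80 + 16.128
  = 80.928
  ≈ 80.93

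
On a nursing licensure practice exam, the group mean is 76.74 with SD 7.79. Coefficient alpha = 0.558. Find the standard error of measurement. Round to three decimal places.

SEM = SD · √(1 − ρ) = 7.79 × √0.442 = 7.79 × 0.6648 = 5.1790

5.179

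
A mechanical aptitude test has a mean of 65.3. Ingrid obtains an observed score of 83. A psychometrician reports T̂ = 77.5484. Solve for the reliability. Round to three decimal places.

0.692

T̂ = ρX + (1 − ρ)μ  ⇒  T̂ − μ = ρ(X − μ)
ρ = (T̂ − μ)/(X − μ) = (77.5484 − 65.3) / (83 − 65.3) = 12.2484 / 17.7 = 0.69200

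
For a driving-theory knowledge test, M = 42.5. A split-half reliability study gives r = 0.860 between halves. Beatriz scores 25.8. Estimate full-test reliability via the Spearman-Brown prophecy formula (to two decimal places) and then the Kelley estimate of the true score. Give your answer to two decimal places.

Spearman-Brown: ρ = 2r/(1 + r) = 2(0.860)/(1 + 0.860) = 1.7200/1.860 = 0.9247 → 0.92
T̂ = 0.92(25.8) + 0.08(42.5) = 23.736 + 3.400 = 27.136 → 27.14

27.14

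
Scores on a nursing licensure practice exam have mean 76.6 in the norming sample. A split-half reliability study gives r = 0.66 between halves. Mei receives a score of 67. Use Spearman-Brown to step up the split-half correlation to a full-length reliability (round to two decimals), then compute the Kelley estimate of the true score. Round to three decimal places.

68.920

Spearman-Brown: ρ = 2r/(1 + r) = 2(0.66)/(1 + 0.66) = 1.320/1.66 = 0.7952 → 0.80
Regress the observed score toward the mean by the unreliability: T̂ = 0.80·67 + 0.20·76.6 = 53.60 + 15.320 = 68.9200.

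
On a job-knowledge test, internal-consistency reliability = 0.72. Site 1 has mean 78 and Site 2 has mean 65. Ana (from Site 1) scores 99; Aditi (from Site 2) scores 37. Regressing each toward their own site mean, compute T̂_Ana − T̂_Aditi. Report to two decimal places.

48.28

T̂_Ana = 0.72(99) + 0.28(78) = 93.1200
T̂_Aditi = 0.72(37) + 0.28(65) = 44.8400
Difference = 93.1200 − 44.8400 = 48.2800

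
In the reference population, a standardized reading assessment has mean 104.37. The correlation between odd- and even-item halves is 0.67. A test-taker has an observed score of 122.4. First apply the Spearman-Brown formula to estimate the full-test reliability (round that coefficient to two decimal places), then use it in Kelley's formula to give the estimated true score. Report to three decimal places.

Spearman-Brown: ρ = 2r/(1 + r) = 2(0.67)/(1 + 0.67) = 1.340/1.67 = 0.8024 → 0.80
T̂ = 0.80(122.4) + 0.20(104.37) = 97.920 + 20.8740 = 118.7940 → 118.794

118.794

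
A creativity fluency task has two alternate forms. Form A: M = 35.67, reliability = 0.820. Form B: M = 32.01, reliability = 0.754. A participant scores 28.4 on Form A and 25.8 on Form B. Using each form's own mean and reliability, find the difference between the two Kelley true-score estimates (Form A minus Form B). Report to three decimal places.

T̂_A = 0.820(28.4) + 0.180(35.67) = 29.70860
T̂_B = 0.754(25.8) + 0.246(32.01) = 27.32766
T̂_A − T̂_B = 2.38094

2.381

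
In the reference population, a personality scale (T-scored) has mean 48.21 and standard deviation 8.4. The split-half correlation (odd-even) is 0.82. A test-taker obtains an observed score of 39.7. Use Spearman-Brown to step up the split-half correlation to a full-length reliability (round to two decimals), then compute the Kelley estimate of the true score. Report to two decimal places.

Spearman-Brown: ρ = 2r/(1 + r) = 2(0.82)/(1 + 0.82) = 1.640/1.82 = 0.9011 → 0.90
Regress the observed score toward the mean by the unreliability: T̂ = 0.90·39.7 + 0.10·48.21 = 35.730 + 4.8210 = 40.551.

40.55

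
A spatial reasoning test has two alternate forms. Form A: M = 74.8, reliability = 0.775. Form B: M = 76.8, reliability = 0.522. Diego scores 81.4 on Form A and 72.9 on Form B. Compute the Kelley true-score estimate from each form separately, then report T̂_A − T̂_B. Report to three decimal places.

5.151

T̂_A = 0.775(81.4) + 0.225(74.8) = 79.91500
T̂_B = 0.522(72.9) + 0.478(76.8) = 74.76420
T̂_A − T̂_B = 5.15080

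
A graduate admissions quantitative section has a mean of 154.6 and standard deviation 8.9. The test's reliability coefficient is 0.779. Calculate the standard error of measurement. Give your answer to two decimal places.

4.18

SEM = SD · √(1 − ρ) = 8.9 × √0.221 = 8.9 × 0.4701 = 4.184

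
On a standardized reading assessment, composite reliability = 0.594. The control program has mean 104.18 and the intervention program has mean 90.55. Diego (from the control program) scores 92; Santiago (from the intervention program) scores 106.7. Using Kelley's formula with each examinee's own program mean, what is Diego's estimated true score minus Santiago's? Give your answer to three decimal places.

T̂_Diego = 0.594(92) + 0.406(104.18) = 96.94508
T̂_Santiago = 0.594(106.7) + 0.406(90.55) = 100.14310
Difference = 96.94508 − 100.14310 = -3.19802

-3.198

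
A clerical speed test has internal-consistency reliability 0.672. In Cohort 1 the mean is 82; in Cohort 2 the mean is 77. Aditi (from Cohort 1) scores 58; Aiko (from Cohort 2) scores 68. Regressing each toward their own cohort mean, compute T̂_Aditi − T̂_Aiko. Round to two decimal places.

-5.08

T̂_Aditi = 0.672(58) + 0.328(82) = 65.8720
T̂_Aiko = 0.672(68) + 0.328(77) = 70.9520
Difference = 65.8720 − 70.9520 = -5.0800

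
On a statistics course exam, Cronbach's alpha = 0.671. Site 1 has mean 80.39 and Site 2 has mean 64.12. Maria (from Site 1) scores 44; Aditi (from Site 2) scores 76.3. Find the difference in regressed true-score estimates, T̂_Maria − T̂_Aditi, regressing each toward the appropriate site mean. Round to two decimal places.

-16.32

T̂_Maria = 0.671(44) + 0.329(80.39) = 55.9723
T̂_Aditi = 0.671(76.3) + 0.329(64.12) = 72.2928
Difference = 55.9723 − 72.2928 = -16.3205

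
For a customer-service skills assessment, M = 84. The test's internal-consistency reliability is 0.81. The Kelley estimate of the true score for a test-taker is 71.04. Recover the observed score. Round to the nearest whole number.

T̂ = ρX + (1 − ρ)μ  ⇒  X = (T̂ − (1 − ρ)μ) / ρ
X = (71.04 − 0.19 × 84) / 0.81 = (71.04 − 15.96) / 0.81 = 55.08 / 0.81 = 68.00

68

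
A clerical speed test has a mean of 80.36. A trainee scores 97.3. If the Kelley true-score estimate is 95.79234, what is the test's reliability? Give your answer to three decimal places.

0.911

T̂ = ρX + (1 − ρ)μ  ⇒  T̂ − μ = ρ(X − μ)
ρ = (T̂ − μ)/(X − μ) = (95.79234 − 80.36) / (97.3 − 80.36) = 15.43234 / 16.94 = 0.91100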